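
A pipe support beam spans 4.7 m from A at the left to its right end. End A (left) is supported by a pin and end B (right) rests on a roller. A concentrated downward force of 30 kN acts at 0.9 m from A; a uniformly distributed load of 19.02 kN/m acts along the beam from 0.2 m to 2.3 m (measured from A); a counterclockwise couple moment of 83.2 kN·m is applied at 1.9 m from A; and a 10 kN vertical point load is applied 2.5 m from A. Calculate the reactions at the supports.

A_x = 0, A_y = 75.96 kN, B_y = 3.985 kN

Resultant of the distributed load: 19.02 × 2.1 = 39.942 kN at 1.25 m from A.
Taking moments about A: B_y·4.7 − 30·0.9 − (19.02·2.1)·1.25 + 83.2 − 10·2.5 = 0 → B_y = 18.7275/4.7 = 3.98457 ≈ 3.985 kN.
ΣF_y = 0: A_y + 3.98457 − 30 − 19.02·2.1 − 10 = 0 → A_y = 75.96 kN.
ΣF_x = 0: no horizontal applied forces, so A_x = 0.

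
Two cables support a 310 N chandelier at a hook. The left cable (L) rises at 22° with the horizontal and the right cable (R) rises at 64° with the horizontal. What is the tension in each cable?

ΣF_x = 0: −T_L·cos22° + T_R·cos64° = 0 → T_R = 2.11507·T_L.
ΣF_y = 0: T_L·sin22° + T_R·sin64° = 310.
Substitute: T_L·(0.374607 + 2.11507·0.898794) = 310 → T_L = 136.227 ≈ 136.2 N.
Then T_R = 2.11507 × 136.227 = 288.1 N.

T_L = 136.2 N, T_R = 288.1 N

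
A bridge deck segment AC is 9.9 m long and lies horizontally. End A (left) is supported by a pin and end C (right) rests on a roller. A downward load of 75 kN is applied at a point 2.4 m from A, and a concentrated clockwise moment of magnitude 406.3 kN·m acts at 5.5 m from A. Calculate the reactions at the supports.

Taking moments about A: C_y·9.9 − 75·2.4 − 406.3 = 0 → C_y = 586.3/9.9 = 59.2222 ≈ 59.22 kN.
ΣF_y = 0: A_y + 59.2222 − 75 = 0 → A_y = 15.78 kN.
ΣF_x = 0: no horizontal applied forces, so A_x = 0.

A_x = 0, A_y = 15.78 kN, C_y = 59.22 kN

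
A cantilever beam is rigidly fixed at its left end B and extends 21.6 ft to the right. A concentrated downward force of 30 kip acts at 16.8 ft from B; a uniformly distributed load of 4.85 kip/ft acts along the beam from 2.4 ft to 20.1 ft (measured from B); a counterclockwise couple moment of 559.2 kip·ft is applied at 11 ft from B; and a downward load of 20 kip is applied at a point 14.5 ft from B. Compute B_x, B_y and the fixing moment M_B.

Resultant of the distributed load: 4.85 × 17.7 = 85.845 kip at 11.25 ft from B.
ΣF_x = 0: B_x = 0.
ΣF_y = 0: B_y − 30 − 4.85·17.7 − 20 = 0 → B_y = 135.8 kip.
ΣM about B: M_B − 30·16.8 − (4.85·17.7)·11.25 + 559.2 − 20·14.5 = 0 → M_B = 1201 kip·ft.

B_x = 0, B_y = 135.8 kip, M_B = 1201 kip·ft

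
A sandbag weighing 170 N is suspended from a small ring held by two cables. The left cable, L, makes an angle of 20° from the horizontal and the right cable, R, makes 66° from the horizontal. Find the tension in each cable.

T_L = 69.31 N, T_R = 160.1 N

ΣF_x = 0: −T_L·cos20° + T_R·cos66° = 0 → T_R = 2.31032·T_L.
ΣF_y = 0: T_L·sin20° + T_R·sin66° = 170.
Substitute: T_L·(0.34202 + 2.31032·0.913545) = 170 → T_L = 69.3142 ≈ 69.31 N.
Then T_R = 2.31032 × 69.3142 = 160.1 N.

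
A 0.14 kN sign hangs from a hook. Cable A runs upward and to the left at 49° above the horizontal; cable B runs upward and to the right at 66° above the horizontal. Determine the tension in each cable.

T_A = 0.06283 kN, T_B = 0.1013 kN

ΣF_x = 0: −T_A·cos49° + T_B·cos66° = 0 → T_B = 1.61298·T_A.
ΣF_y = 0: T_A·sin49° + T_B·sin66° = 0.14.
Substitute: T_A·(0.75471 + 1.61298·0.913545) = 0.14 → T_A = 0.0628299 ≈ 0.06283 kN.
Then T_B = 1.61298 × 0.0628299 = 0.1013 kN.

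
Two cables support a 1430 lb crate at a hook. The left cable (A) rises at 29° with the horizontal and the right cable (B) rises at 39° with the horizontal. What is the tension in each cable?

ΣF_x = 0: −T_A·cos29° + T_B·cos39° = 0 → T_B = 1.12543·T_A.
ΣF_y = 0: T_A·sin29° + T_B·sin39° = 1430.
Substitute: T_A·(0.48481 + 1.12543·0.62932) = 1430 → T_A = 1198.59 ≈ 1199 lb.
Then T_B = 1.12543 × 1198.59 = 1349 lb.

T_A = 1199 lb, T_B = 1349 lb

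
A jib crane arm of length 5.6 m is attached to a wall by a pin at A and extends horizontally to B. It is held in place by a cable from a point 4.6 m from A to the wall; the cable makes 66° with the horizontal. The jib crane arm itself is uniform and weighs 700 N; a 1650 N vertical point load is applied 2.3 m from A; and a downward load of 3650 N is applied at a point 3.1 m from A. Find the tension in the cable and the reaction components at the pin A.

ΣM about A: T·sin66°·4.6 − 700·2.8 − 1650·2.3 − 3650·3.1 = 0 → T = 17070/(4.6·0.913545) = 4062.05 ≈ 4062 N.
ΣF_x = 0: A_x − T·cos66° = 0 → A_x = 4062.05 × 0.406737 = 1652 N.
ΣF_y = 0: A_y + T·sin66° − 700 − 1650 − 3650 = 0 → A_y = 6000 − 4062.05 × 0.913545 = 2289 N.

T = 4062 N, A_x = 1652 N, A_y = 2289 N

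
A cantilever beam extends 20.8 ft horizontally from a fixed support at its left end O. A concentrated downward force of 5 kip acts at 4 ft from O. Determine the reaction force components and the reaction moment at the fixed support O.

ΣF_x = 0: O_x = 0.
ΣF_y = 0: O_y − 5 = 0 → O_y = 5.000 kip.
ΣM about O: M_O − 5·4 = 0 → M_O = 20.00 kip·ft.

O_x = 0, O_y = 5.000 kip, M_O = 20.00 kip·ft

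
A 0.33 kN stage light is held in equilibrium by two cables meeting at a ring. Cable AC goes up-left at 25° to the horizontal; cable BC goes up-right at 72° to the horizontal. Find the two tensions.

ΣF_x = 0: −T_AC·cos25° + T_BC·cos72° = 0 → T_BC = 2.93287·T_AC.
ΣF_y = 0: T_AC·sin25° + T_BC·sin72° = 0.33.
Substitute: T_AC·(0.422618 + 2.93287·0.951057) = 0.33 → T_AC = 0.102741 ≈ 0.1027 kN.
Then T_BC = 2.93287 × 0.102741 = 0.3013 kN.

T_AC = 0.1027 kN, T_BC = 0.3013 kN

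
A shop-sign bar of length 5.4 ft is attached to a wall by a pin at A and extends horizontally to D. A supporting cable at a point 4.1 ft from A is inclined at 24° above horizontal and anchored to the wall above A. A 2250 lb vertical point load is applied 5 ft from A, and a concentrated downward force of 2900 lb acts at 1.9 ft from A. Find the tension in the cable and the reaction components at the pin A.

ΣM about A: T·sin24°·4.1 − 2250·5 − 2900·1.9 = 0 → T = 16760/(4.1·0.406737) = 10050.2 ≈ 10050 lb.
ΣF_x = 0: A_x − T·cos24° = 0 → A_x = 10050.2 × 0.913545 = 9181 lb.
ΣF_y = 0: A_y + T·sin24° − 2250 − 2900 = 0 → A_y = 5150 − 10050.2 × 0.406737 = 1062 lb.

T = 10050 lb, A_x = 9181 lb, A_y = 1062 lb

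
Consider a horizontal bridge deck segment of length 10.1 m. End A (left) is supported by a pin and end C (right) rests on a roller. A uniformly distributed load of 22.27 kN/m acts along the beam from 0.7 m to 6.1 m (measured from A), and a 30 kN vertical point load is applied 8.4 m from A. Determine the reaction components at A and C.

A_x = 0, A_y = 84.82 kN, C_y = 65.43 kN

Resultant of the distributed load: 22.27 × 5.4 = 120.258 kN at 3.4 m from A.
Taking moments about A: C_y·10.1 − (22.27·5.4)·3.4 − 30·8.4 = 0 → C_y = 660.8772/10.1 = 65.4334 ≈ 65.43 kN.
ΣF_y = 0: A_y + 65.4334 − 22.27·5.4 − 30 = 0 → A_y = 84.82 kN.
ΣF_x = 0: no horizontal applied forces, so A_x = 0.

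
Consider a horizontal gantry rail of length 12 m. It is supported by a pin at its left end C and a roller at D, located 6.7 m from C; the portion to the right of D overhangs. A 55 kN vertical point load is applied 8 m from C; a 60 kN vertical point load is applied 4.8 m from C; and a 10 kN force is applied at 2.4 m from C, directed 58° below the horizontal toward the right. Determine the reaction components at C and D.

C_x = -5.299 kN, C_y = 11.79 kN, D_y = 111.7 kN

Taking moments about C: D_y·6.7 − 55·8 − 60·4.8 − 10·sin58°·2.4 = 0 → D_y = 748.353/6.7 = 111.694 ≈ 111.7 kN.
ΣF_y = 0: C_y + 111.694 − 55 − 60 − 10·sin58° = 0 → C_y = 11.79 kN.
ΣF_x = 0: C_x + 10·cos58° = 0 → C_x = -5.299 kN.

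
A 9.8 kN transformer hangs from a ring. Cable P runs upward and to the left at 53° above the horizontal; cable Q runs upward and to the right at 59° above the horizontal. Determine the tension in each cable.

T_P = 5.444 kN, T_Q = 6.361 kN

ΣF_x = 0: −T_P·cos53° + T_Q·cos59° = 0 → T_Q = 1.16849·T_P.
ΣF_y = 0: T_P·sin53° + T_Q·sin59° = 9.8.
Substitute: T_P·(0.798636 + 1.16849·0.857167) = 9.8 → T_P = 5.44376 ≈ 5.444 kN.
Then T_Q = 1.16849 × 5.44376 = 6.361 kN.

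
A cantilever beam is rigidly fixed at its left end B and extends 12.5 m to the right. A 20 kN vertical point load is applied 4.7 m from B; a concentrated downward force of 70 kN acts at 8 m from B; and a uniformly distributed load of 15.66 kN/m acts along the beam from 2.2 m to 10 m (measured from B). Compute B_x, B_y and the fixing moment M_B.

B_x = 0, B_y = 212.1 kN, M_B = 1399 kN·m

Resultant of the distributed load: 15.66 × 7.8 = 122.148 kN at 6.1 m from B.
ΣF_x = 0: B_x = 0.
ΣF_y = 0: B_y − 20 − 70 − 15.66·7.8 = 0 → B_y = 212.1 kN.
ΣM about B: M_B − 20·4.7 − 70·8 − (15.66·7.8)·6.1 = 0 → M_B = 1399 kN·m.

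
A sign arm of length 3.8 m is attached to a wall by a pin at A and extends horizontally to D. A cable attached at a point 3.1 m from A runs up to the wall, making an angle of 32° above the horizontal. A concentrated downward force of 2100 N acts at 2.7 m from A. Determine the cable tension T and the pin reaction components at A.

ΣM about A: T·sin32°·3.1 − 2100·2.7 = 0 → T = 5670/(3.1·0.529919) = 3451.53 ≈ 3452 N.
ΣF_x = 0: A_x − T·cos32° = 0 → A_x = 3451.53 × 0.848048 = 2927 N.
ΣF_y = 0: A_y + T·sin32° − 2100 = 0 → A_y = 2100 − 3451.53 × 0.529919 = 271.0 N.

T = 3452 N, A_x = 2927 N, A_y = 271.0 N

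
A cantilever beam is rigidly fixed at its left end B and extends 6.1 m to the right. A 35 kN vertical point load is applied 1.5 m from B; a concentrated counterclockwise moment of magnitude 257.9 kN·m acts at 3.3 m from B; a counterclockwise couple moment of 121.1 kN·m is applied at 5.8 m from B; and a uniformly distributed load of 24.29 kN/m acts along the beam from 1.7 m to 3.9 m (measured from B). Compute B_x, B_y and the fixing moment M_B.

B_x = 0, B_y = 88.44 kN, M_B = -176.9 kN·m

Resultant of the distributed load: 24.29 × 2.2 = 53.438 kN at 2.8 m from B.
ΣF_x = 0: B_x = 0.
ΣF_y = 0: B_y − 35 − 24.29·2.2 = 0 → B_y = 88.44 kN.
ΣM about B: M_B − 35·1.5 + 257.9 + 121.1 − (24.29·2.2)·2.8 = 0 → M_B = -176.9 kN·m.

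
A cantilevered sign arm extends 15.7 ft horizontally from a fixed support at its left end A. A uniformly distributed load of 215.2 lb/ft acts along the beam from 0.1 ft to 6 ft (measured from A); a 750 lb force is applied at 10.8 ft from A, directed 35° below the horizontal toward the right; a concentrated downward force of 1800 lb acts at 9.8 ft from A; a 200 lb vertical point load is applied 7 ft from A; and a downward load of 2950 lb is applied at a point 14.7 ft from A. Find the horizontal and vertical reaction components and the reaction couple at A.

A_x = -614.4 lb, A_y = 6650 lb, M_A = 70920 lb·ft

Resultant of the distributed load: 215.2 × 5.9 = 1269.68 lb at 3.05 ft from A.
ΣF_x = 0: A_x + 750·cos35° = 0 → A_x = -614.4 lb.
ΣF_y = 0: A_y − 215.2·5.9 − 750·sin35° − 1800 − 200 − 2950 = 0 → A_y = 6650 lb.
ΣM about A: M_A − (215.2·5.9)·3.05 − 750·sin35°·10.8 − 1800·9.8 − 200·7 − 2950·14.7 = 0 → M_A = 70920 lb·ft.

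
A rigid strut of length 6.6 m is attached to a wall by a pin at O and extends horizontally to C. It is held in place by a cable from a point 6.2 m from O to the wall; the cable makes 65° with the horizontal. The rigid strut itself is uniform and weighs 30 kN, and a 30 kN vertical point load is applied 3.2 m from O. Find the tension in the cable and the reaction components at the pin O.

ΣM about O: T·sin65°·6.2 − 30·3.3 − 30·3.2 = 0 → T = 195/(6.2·0.906308) = 34.703 ≈ 34.70 kN.
ΣF_x = 0: O_x − T·cos65° = 0 → O_x = 34.703 × 0.422618 = 14.67 kN.
ΣF_y = 0: O_y + T·sin65° − 30 − 30 = 0 → O_y = 60 − 34.703 × 0.906308 = 28.55 kN.

T = 34.70 kN, O_x = 14.67 kN, O_y = 28.55 kN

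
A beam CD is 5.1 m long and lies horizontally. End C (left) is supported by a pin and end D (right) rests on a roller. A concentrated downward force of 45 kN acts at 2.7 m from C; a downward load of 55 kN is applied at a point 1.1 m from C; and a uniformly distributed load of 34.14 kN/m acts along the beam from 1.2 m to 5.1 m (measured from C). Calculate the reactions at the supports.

C_x = 0, C_y = 115.2 kN, D_y = 117.9 kN

Resultant of the distributed load: 34.14 × 3.9 = 133.146 kN at 3.15 m from C.
Moments about C: D_y·5.1 − 45·2.7 − 55·1.1 − (34.14·3.9)·3.15 = 0 → D_y = 601.4099/5.1 = 117.924 ≈ 117.9 kN.
ΣF_y = 0: C_y + 117.924 − 45 − 55 − 34.14·3.9 = 0 → C_y = 115.2 kN.
ΣF_x = 0: no horizontal applied forces, so C_x = 0.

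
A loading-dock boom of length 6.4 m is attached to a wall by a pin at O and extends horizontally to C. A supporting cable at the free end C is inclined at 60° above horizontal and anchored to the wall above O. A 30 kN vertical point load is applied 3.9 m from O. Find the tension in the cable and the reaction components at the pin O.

ΣM about O: T·sin60°·6.4 − 30·3.9 = 0 → T = 117/(6.4·0.866025) = 21.1094 ≈ 21.11 kN.
ΣF_x = 0: O_x − T·cos60° = 0 → O_x = 21.1094 × 0.5 = 10.55 kN.
ΣF_y = 0: O_y + T·sin60° − 30 = 0 → O_y = 30 − 21.1094 × 0.866025 = 11.72 kN.

T = 21.11 kN, O_x = 10.55 kN, O_y = 11.72 kN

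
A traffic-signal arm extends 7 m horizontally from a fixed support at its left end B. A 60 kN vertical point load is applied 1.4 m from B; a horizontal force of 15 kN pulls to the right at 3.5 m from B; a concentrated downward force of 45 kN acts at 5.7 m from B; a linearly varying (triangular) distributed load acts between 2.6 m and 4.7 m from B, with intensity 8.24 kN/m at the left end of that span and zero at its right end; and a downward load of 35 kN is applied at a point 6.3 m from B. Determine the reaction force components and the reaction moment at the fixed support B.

Resultant of the triangular load: ½ × 8.24 × 2.1 = 8.652 kN, acting at 3.3 m from B (one-third of the span from the peak).
ΣF_x = 0: B_x + 15 = 0 → B_x = -15.00 kN.
ΣF_y = 0: B_y − 60 − 45 − ½·8.24·2.1 − 35 = 0 → B_y = 148.7 kN.
ΣM about B: M_B − 60·1.4 − 45·5.7 − (½·8.24·2.1)·3.3 − 35·6.3 = 0 → M_B = 589.6 kN·m.

B_x = -15.00 kN, B_y = 148.7 kN, M_B = 589.6 kN·m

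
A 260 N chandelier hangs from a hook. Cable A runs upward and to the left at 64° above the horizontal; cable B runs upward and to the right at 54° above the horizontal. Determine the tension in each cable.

T_A = 173.1 N, T_B = 129.1 N

ΣF_x = 0: −T_A·cos64° + T_B·cos54° = 0 → T_B = 0.745802·T_A.
ΣF_y = 0: T_A·sin64° + T_B·sin54° = 260.
Substitute: T_A·(0.898794 + 0.745802·0.809017) = 260 → T_A = 173.084 ≈ 173.1 N.
Then T_B = 0.745802 × 173.084 = 129.1 N.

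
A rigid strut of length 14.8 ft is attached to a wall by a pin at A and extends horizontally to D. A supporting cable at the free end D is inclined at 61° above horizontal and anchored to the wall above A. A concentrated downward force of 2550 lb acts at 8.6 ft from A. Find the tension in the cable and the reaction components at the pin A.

T = 1694 lb, A_x = 821.4 lb, A_y = 1068 lb

ΣM about A: T·sin61°·14.8 − 2550·8.6 = 0 → T = 21930/(14.8·0.87462) = 1694.17 ≈ 1694 lb.
ΣF_x = 0: A_x − T·cos61° = 0 → A_x = 1694.17 × 0.48481 = 821.4 lb.
ΣF_y = 0: A_y + T·sin61° − 2550 = 0 → A_y = 2550 − 1694.17 × 0.87462 = 1068 lb.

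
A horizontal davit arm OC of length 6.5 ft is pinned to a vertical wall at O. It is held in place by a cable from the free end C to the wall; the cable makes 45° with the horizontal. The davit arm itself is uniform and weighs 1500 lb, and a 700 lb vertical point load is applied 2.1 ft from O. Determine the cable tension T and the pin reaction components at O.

T = 1380 lb, O_x = 976.2 lb, O_y = 1224 lb

ΣM about O: T·sin45°·6.5 − 1500·3.25 − 700·2.1 = 0 → T = 6345/(6.5·0.707107) = 1380.49 ≈ 1380 lb.
ΣF_x = 0: O_x − T·cos45° = 0 → O_x = 1380.49 × 0.707107 = 976.2 lb.
ΣF_y = 0: O_y + T·sin45° − 1500 − 700 = 0 → O_y = 2200 − 1380.49 × 0.707107 = 1224 lb.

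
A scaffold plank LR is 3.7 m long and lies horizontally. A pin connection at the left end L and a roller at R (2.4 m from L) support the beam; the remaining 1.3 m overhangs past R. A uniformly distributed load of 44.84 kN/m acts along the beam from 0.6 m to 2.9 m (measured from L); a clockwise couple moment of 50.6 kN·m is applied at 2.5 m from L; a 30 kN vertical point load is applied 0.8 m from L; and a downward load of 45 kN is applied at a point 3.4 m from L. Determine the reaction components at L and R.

L_x = 0, L_y = 8.098 kN, R_y = 170.0 kN

Resultant of the distributed load: 44.84 × 2.3 = 103.132 kN at 1.75 m from L.
Taking moments about L: R_y·2.4 − (44.84·2.3)·1.75 − 50.6 − 30·0.8 − 45·3.4 = 0 → R_y = 408.081/2.4 = 170.034 ≈ 170.0 kN.
ΣF_y = 0: L_y + 170.034 − 44.84·2.3 − 30 − 45 = 0 → L_y = 8.098 kN.
ΣF_x = 0: no horizontal applied forces, so L_x = 0.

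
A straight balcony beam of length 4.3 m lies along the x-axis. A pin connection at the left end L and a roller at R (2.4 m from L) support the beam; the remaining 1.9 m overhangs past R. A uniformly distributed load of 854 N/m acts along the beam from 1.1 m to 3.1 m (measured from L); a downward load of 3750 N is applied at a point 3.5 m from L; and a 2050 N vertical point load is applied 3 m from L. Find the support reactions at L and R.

L_x = 0, L_y = -2018 N, R_y = 9526 N

Resultant of the distributed load: 854 × 2 = 1708 N at 2.1 m from L.
Taking moments about L: R_y·2.4 − (854·2)·2.1 − 3750·3.5 − 2050·3 = 0 → R_y = 22861.8/2.4 = 9525.75 ≈ 9526 N.
ΣF_y = 0: L_y + 9525.75 − 854·2 − 3750 − 2050 = 0 → L_y = -2018 N.
ΣF_x = 0: no horizontal applied forces, so L_x = 0.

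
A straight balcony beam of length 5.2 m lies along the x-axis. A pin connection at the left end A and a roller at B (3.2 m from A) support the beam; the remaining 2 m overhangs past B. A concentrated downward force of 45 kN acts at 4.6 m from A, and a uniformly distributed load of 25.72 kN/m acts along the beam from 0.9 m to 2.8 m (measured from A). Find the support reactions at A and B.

A_x = 0, A_y = 0.9287 kN, B_y = 92.94 kN

Resultant of the distributed load: 25.72 × 1.9 = 48.868 kN at 1.85 m from A.
Moments about A: B_y·3.2 − 45·4.6 − (25.72·1.9)·1.85 = 0 → B_y = 297.4058/3.2 = 92.9393 ≈ 92.94 kN.
ΣF_y = 0: A_y + 92.9393 − 45 − 25.72·1.9 = 0 → A_y = 0.9287 kN.
ΣF_x = 0: no horizontal applied forces, so A_x = 0.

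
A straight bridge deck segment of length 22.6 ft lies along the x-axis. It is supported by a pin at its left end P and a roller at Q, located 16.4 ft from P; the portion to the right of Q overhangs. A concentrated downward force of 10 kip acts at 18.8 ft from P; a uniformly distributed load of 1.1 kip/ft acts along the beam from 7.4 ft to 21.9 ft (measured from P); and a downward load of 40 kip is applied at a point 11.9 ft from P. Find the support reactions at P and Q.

Resultant of the distributed load: 1.1 × 14.5 = 15.95 kip at 14.65 ft from P.
Moments about P: Q_y·16.4 − 10·18.8 − (1.1·14.5)·14.65 − 40·11.9 = 0 → Q_y = 897.6675/16.4 = 54.7358 ≈ 54.74 kip.
ΣF_y = 0: P_y + 54.7358 − 10 − 1.1·14.5 − 40 = 0 → P_y = 11.21 kip.
ΣF_x = 0: no horizontal applied forces, so P_x = 0.

P_x = 0, P_y = 11.21 kip, Q_y = 54.74 kip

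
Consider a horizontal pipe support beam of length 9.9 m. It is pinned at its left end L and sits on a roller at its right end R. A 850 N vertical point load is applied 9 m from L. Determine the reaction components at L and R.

L_x = 0, L_y = 77.27 N, R_y = 772.7 N

ΣM about L: R_y·9.9 − 850·9 = 0 → R_y = 7650/9.9 = 772.727 ≈ 772.7 N.
ΣF_y = 0: L_y + 772.727 − 850 = 0 → L_y = 77.27 N.
ΣF_x = 0: no horizontal applied forces, so L_x = 0.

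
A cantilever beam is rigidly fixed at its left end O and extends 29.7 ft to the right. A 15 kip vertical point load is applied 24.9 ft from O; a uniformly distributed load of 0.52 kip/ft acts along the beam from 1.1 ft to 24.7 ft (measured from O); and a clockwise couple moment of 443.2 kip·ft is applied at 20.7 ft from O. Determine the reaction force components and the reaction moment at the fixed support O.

O_x = 0, O_y = 27.27 kip, M_O = 975.0 kip·ft

Resultant of the distributed load: 0.52 × 23.6 = 12.272 kip at 12.9 ft from O.
ΣF_x = 0: O_x = 0.
ΣF_y = 0: O_y − 15 − 0.52·23.6 = 0 → O_y = 27.27 kip.
ΣM about O: M_O − 15·24.9 − (0.52·23.6)·12.9 − 443.2 = 0 → M_O = 975.0 kip·ft.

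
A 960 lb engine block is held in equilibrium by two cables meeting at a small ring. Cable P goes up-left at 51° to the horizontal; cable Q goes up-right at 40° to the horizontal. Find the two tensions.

ΣF_x = 0: −T_P·cos51° + T_Q·cos40° = 0 → T_Q = 0.821519·T_P.
ΣF_y = 0: T_P·sin51° + T_Q·sin40° = 960.
Substitute: T_P·(0.777146 + 0.821519·0.642788) = 960 → T_P = 735.515 ≈ 735.5 lb.
Then T_Q = 0.821519 × 735.515 = 604.2 lb.

T_P = 735.5 lb, T_Q = 604.2 lb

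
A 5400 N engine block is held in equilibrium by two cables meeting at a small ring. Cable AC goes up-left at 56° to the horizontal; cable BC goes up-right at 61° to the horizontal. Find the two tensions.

T_AC = 2938 N, T_BC = 3389 N

ΣF_x = 0: −T_AC·cos56° + T_BC·cos61° = 0 → T_BC = 1.15343·T_AC.
ΣF_y = 0: T_AC·sin56° + T_BC·sin61° = 5400.
Substitute: T_AC·(0.829038 + 1.15343·0.87462) = 5400 → T_AC = 2938.21 ≈ 2938 N.
Then T_BC = 1.15343 × 2938.21 = 3389 N.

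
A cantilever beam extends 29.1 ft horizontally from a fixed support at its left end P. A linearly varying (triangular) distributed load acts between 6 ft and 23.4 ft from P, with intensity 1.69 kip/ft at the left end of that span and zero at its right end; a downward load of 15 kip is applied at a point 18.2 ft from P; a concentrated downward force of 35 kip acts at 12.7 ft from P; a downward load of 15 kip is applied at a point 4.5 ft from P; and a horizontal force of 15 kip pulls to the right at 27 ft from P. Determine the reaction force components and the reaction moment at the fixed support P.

Resultant of the triangular load: ½ × 1.69 × 17.4 = 14.703 kip, acting at 11.8 ft from P (one-third of the span from the peak).
ΣF_x = 0: P_x + 15 = 0 → P_x = -15.00 kip.
ΣF_y = 0: P_y − ½·1.69·17.4 − 15 − 35 − 15 = 0 → P_y = 79.70 kip.
ΣM about P: M_P − (½·1.69·17.4)·11.8 − 15·18.2 − 35·12.7 − 15·4.5 = 0 → M_P = 958.5 kip·ft.

P_x = -15.00 kip, P_y = 79.70 kip, M_P = 958.5 kip·ft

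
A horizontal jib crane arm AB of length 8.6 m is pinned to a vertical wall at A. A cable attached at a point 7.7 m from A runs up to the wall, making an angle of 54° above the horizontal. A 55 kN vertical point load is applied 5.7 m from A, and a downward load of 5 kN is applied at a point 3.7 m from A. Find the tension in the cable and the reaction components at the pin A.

ΣM about A: T·sin54°·7.7 − 55·5.7 − 5·3.7 = 0 → T = 332/(7.7·0.809017) = 53.2954 ≈ 53.30 kN.
ΣF_x = 0: A_x − T·cos54° = 0 → A_x = 53.2954 × 0.587785 = 31.33 kN.
ΣF_y = 0: A_y + T·sin54° − 55 − 5 = 0 → A_y = 60 − 53.2954 × 0.809017 = 16.88 kN.

T = 53.30 kN, A_x = 31.33 kN, A_y = 16.88 kN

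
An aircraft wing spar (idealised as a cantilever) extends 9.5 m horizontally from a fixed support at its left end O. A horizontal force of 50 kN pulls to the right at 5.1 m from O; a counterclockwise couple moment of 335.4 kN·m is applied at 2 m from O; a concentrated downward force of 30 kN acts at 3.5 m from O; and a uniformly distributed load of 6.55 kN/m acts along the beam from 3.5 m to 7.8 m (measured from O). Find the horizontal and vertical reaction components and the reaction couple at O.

Resultant of the distributed load: 6.55 × 4.3 = 28.165 kN at 5.65 m from O.
ΣF_x = 0: O_x + 50 = 0 → O_x = -50.00 kN.
ΣF_y = 0: O_y − 30 − 6.55·4.3 = 0 → O_y = 58.16 kN.
ΣM about O: M_O + 335.4 − 30·3.5 − (6.55·4.3)·5.65 = 0 → M_O = -71.27 kN·m.

O_x = -50.00 kN, O_y = 58.16 kN, M_O = -71.27 kN·m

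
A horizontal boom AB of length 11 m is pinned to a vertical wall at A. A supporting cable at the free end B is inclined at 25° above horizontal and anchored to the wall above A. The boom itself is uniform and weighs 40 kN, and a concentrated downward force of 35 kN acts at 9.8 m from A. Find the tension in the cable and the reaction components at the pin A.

T = 121.1 kN, A_x = 109.8 kN, A_y = 23.82 kN

ΣM about A: T·sin25°·11 − 40·5.5 − 35·9.8 = 0 → T = 563/(11·0.422618) = 121.107 ≈ 121.1 kN.
ΣF_x = 0: A_x − T·cos25° = 0 → A_x = 121.107 × 0.906308 = 109.8 kN.
ΣF_y = 0: A_y + T·sin25° − 40 − 35 = 0 → A_y = 75 − 121.107 × 0.422618 = 23.82 kN.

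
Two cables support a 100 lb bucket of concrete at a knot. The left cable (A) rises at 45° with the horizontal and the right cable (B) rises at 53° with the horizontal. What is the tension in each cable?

T_A = 60.77 lb, T_B = 71.41 lb

ΣF_x = 0: −T_A·cos45° + T_B·cos53° = 0 → T_B = 1.17496·T_A.
ΣF_y = 0: T_A·sin45° + T_B·sin53° = 100.
Substitute: T_A·(0.707107 + 1.17496·0.798636) = 100 → T_A = 60.7728 ≈ 60.77 lb.
Then T_B = 1.17496 × 60.7728 = 71.41 lb.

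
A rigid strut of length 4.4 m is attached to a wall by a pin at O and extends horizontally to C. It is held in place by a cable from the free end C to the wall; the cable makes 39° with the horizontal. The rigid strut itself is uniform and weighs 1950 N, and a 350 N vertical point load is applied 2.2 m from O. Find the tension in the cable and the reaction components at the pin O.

ΣM about O: T·sin39°·4.4 − 1950·2.2 − 350·2.2 = 0 → T = 5060/(4.4·0.62932) = 1827.37 ≈ 1827 N.
ΣF_x = 0: O_x − T·cos39° = 0 → O_x = 1827.37 × 0.777146 = 1420 N.
ΣF_y = 0: O_y + T·sin39° − 1950 − 350 = 0 → O_y = 2300 − 1827.37 × 0.62932 = 1150 N.

T = 1827 N, O_x = 1420 N, O_y = 1150 N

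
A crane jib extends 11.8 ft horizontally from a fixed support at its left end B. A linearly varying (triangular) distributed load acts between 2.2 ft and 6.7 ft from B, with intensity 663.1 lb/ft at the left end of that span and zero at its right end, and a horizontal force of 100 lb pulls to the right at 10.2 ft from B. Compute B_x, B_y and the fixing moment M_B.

Resultant of the triangular load: ½ × 663.1 × 4.5 = 1491.975 lb, acting at 3.7 ft from B (one-third of the span from the peak).
ΣF_x = 0: B_x + 100 = 0 → B_x = -100.0 lb.
ΣF_y = 0: B_y − ½·663.1·4.5 = 0 → B_y = 1492 lb.
ΣM about B: M_B − (½·663.1·4.5)·3.7 = 0 → M_B = 5520 lb·ft.

B_x = -100.0 lb, B_y = 1492 lb, M_B = 5520 lb·ft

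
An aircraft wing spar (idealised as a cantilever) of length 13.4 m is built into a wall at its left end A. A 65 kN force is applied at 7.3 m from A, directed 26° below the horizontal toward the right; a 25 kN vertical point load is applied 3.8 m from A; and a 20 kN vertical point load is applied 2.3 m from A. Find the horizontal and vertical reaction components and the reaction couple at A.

A_x = -58.42 kN, A_y = 73.49 kN, M_A = 349.0 kN·m

ΣF_x = 0: A_x + 65·cos26° = 0 → A_x = -58.42 kN.
ΣF_y = 0: A_y − 65·sin26° − 25 − 20 = 0 → A_y = 73.49 kN.
ΣM about A: M_A − 65·sin26°·7.3 − 25·3.8 − 20·2.3 = 0 → M_A = 349.0 kN·m.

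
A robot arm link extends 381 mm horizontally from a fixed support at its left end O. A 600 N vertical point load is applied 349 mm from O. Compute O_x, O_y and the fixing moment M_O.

O_x = 0, O_y = 600.0 N, M_O = 209400 N·mm

ΣF_x = 0: O_x = 0.
ΣF_y = 0: O_y − 600 = 0 → O_y = 600.0 N.
ΣM about O: M_O − 600·349 = 0 → M_O = 209400 N·mm.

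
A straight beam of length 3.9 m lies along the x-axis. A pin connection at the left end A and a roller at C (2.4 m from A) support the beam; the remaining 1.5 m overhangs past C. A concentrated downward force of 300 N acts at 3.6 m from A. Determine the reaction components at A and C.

A_x = 0, A_y = -150.0 N, C_y = 450.0 N

ΣM about A: C_y·2.4 − 300·3.6 = 0 → C_y = 1080/2.4 = 450.0 N.
ΣF_y = 0: A_y + 450 − 300 = 0 → A_y = -150.0 N.
ΣF_x = 0: no horizontal applied forces, so A_x = 0.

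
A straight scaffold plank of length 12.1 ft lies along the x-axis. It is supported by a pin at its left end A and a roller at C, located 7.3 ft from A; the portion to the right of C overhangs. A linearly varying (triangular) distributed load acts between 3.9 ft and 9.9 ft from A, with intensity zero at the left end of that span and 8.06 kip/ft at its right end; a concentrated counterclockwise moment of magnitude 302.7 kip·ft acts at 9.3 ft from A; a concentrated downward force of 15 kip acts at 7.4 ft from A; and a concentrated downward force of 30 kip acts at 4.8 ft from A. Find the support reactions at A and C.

Resultant of the triangular load: ½ × 8.06 × 6 = 24.18 kip, acting at 7.9 ft from A (one-third of the span from the peak).
Taking moments about A: C_y·7.3 − (½·8.06·6)·7.9 + 302.7 − 15·7.4 − 30·4.8 = 0 → C_y = 143.322/7.3 = 19.6332 ≈ 19.63 kip.
ΣF_y = 0: A_y + 19.6332 − ½·8.06·6 − 15 − 30 = 0 → A_y = 49.55 kip.
ΣF_x = 0: no horizontal applied forces, so A_x = 0.

A_x = 0, A_y = 49.55 kip, C_y = 19.63 kip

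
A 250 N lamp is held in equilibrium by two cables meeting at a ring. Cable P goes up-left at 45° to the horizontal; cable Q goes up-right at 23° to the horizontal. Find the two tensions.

ΣF_x = 0: −T_P·cos45° + T_Q·cos23° = 0 → T_Q = 0.768173·T_P.
ΣF_y = 0: T_P·sin45° + T_Q·sin23° = 250.
Substitute: T_P·(0.707107 + 0.768173·0.390731) = 250 → T_P = 248.199 ≈ 248.2 N.
Then T_Q = 0.768173 × 248.199 = 190.7 N.

T_P = 248.2 N, T_Q = 190.7 N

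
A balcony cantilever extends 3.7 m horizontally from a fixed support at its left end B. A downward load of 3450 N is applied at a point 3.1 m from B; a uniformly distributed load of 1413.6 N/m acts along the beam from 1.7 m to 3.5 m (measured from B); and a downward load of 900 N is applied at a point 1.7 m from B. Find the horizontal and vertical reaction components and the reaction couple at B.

B_x = 0, B_y = 6894 N, M_B = 18840 N·m

Resultant of the distributed load: 1413.6 × 1.8 = 2544.48 N at 2.6 m from B.
ΣF_x = 0: B_x = 0.
ΣF_y = 0: B_y − 3450 − 1413.6·1.8 − 900 = 0 → B_y = 6894 N.
ΣM about B: M_B − 3450·3.1 − (1413.6·1.8)·2.6 − 900·1.7 = 0 → M_B = 18840 N·m.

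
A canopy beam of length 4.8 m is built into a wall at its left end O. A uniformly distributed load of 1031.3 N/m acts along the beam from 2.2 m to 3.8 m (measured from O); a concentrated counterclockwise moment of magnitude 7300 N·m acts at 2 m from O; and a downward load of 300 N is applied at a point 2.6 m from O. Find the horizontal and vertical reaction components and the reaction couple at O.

Resultant of the distributed load: 1031.3 × 1.6 = 1650.08 N at 3 m from O.
ΣF_x = 0: O_x = 0.
ΣF_y = 0: O_y − 1031.3·1.6 − 300 = 0 → O_y = 1950 N.
ΣM about O: M_O − (1031.3·1.6)·3 + 7300 − 300·2.6 = 0 → M_O = -1570 N·m.

O_x = 0, O_y = 1950 N, M_O = -1570 N·m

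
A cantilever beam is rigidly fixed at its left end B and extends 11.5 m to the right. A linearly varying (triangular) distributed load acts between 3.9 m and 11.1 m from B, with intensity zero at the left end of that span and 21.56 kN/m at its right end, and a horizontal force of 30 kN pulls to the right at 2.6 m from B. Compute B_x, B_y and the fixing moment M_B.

B_x = -30.00 kN, B_y = 77.62 kN, M_B = 675.3 kN·m

Resultant of the triangular load: ½ × 21.56 × 7.2 = 77.616 kN, acting at 8.7 m from B (one-third of the span from the peak).
ΣF_x = 0: B_x + 30 = 0 → B_x = -30.00 kN.
ΣF_y = 0: B_y − ½·21.56·7.2 = 0 → B_y = 77.62 kN.
ΣM about B: M_B − (½·21.56·7.2)·8.7 = 0 → M_B = 675.3 kN·m.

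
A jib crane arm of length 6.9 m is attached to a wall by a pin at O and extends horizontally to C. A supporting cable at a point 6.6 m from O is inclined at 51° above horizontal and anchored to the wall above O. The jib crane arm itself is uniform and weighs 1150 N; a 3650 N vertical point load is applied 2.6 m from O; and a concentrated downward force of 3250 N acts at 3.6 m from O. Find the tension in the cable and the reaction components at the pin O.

T = 4905 N, O_x = 3087 N, O_y = 4238 N

ΣM about O: T·sin51°·6.6 − 1150·3.45 − 3650·2.6 − 3250·3.6 = 0 → T = 25157.5/(6.6·0.777146) = 4904.8 ≈ 4905 N.
ΣF_x = 0: O_x − T·cos51° = 0 → O_x = 4904.8 × 0.62932 = 3087 N.
ΣF_y = 0: O_y + T·sin51° − 1150 − 3650 − 3250 = 0 → O_y = 8050 − 4904.8 × 0.777146 = 4238 N.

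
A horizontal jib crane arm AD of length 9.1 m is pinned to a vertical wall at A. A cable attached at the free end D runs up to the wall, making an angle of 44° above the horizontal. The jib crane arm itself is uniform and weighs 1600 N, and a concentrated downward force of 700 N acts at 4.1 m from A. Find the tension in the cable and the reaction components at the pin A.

T = 1606 N, A_x = 1155 N, A_y = 1185 N

ΣM about A: T·sin44°·9.1 − 1600·4.55 − 700·4.1 = 0 → T = 10150/(9.1·0.694658) = 1605.66 ≈ 1606 N.
ΣF_x = 0: A_x − T·cos44° = 0 → A_x = 1605.66 × 0.71934 = 1155 N.
ΣF_y = 0: A_y + T·sin44° − 1600 − 700 = 0 → A_y = 2300 − 1605.66 × 0.694658 = 1185 N.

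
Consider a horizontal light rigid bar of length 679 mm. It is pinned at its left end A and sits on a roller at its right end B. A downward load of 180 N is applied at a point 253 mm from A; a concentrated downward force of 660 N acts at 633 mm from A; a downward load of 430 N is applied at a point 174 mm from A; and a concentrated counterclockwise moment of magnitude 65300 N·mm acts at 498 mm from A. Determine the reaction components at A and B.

ΣM about A: B_y·679 − 180·253 − 660·633 − 430·174 + 65300 = 0 → B_y = 472840/679 = 696.377 ≈ 696.4 N.
ΣF_y = 0: A_y + 696.377 − 180 − 660 − 430 = 0 → A_y = 573.6 N.
ΣF_x = 0: no horizontal applied forces, so A_x = 0.

A_x = 0, A_y = 573.6 N, B_y = 696.4 N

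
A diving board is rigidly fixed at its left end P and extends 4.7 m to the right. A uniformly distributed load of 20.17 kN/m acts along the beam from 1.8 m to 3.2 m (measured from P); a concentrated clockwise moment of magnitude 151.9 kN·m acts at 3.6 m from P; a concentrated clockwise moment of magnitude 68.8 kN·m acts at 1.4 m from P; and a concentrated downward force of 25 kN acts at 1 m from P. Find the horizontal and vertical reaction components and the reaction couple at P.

Resultant of the distributed load: 20.17 × 1.4 = 28.238 kN at 2.5 m from P.
ΣF_x = 0: P_x = 0.
ΣF_y = 0: P_y − 20.17·1.4 − 25 = 0 → P_y = 53.24 kN.
ΣM about P: M_P − (20.17·1.4)·2.5 − 151.9 − 68.8 − 25·1 = 0 → M_P = 316.3 kN·m.

P_x = 0, P_y = 53.24 kN, M_P = 316.3 kN·m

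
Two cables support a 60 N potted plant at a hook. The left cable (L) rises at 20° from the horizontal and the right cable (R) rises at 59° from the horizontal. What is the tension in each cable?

T_L = 31.48 N, T_R = 57.44 N

ΣF_x = 0: −T_L·cos20° + T_R·cos59° = 0 → T_R = 1.82451·T_L.
ΣF_y = 0: T_L·sin20° + T_R·sin59° = 60.
Substitute: T_L·(0.34202 + 1.82451·0.857167) = 60 → T_L = 31.4807 ≈ 31.48 N.
Then T_R = 1.82451 × 31.4807 = 57.44 N.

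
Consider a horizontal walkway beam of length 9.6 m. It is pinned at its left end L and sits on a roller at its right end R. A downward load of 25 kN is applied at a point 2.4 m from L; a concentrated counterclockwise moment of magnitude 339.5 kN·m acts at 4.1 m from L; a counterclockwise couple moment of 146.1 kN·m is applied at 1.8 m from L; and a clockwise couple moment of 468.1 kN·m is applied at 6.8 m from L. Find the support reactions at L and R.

Taking moments about L: R_y·9.6 − 25·2.4 + 339.5 + 146.1 − 468.1 = 0 → R_y = 42.5/9.6 = 4.42708 ≈ 4.427 kN.
ΣF_y = 0: L_y + 4.42708 − 25 = 0 → L_y = 20.57 kN.
ΣF_x = 0: no horizontal applied forces, so L_x = 0.

L_x = 0, L_y = 20.57 kN, R_y = 4.427 kN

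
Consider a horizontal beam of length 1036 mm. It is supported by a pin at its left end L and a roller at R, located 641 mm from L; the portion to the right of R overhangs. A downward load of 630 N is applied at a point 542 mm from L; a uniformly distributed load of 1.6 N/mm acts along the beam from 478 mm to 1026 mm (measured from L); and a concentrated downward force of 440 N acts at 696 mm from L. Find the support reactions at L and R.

Resultant of the distributed load: 1.6 × 548 = 876.8 N at 752 mm from L.
Moments about L: R_y·641 − 630·542 − (1.6·548)·752 − 440·696 = 0 → R_y = 1307053.6/641 = 2039.09 ≈ 2039 N.
ΣF_y = 0: L_y + 2039.09 − 630 − 1.6·548 − 440 = 0 → L_y = -92.29 N.
ΣF_x = 0: no horizontal applied forces, so L_x = 0.

L_x = 0, L_y = -92.29 N, R_y = 2039 N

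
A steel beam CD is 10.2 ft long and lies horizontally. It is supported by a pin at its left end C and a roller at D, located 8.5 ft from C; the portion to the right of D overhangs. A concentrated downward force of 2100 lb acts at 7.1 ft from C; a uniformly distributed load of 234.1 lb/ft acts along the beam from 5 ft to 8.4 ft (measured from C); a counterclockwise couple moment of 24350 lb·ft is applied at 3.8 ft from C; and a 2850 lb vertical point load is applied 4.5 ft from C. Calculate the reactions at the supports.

Resultant of the distributed load: 234.1 × 3.4 = 795.94 lb at 6.7 ft from C.
ΣM about C: D_y·8.5 − 2100·7.1 − (234.1·3.4)·6.7 + 24350 − 2850·4.5 = 0 → D_y = 8717.798/8.5 = 1025.62 ≈ 1026 lb.
ΣF_y = 0: C_y + 1025.62 − 2100 − 234.1·3.4 − 2850 = 0 → C_y = 4720 lb.
ΣF_x = 0: no horizontal applied forces, so C_x = 0.

C_x = 0, C_y = 4720 lb, D_y = 1026 lb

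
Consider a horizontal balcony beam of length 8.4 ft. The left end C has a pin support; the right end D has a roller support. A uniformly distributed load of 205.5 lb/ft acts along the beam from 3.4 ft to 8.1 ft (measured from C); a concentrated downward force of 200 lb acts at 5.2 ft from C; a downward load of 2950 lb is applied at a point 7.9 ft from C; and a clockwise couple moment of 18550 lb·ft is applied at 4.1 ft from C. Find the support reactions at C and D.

Resultant of the distributed load: 205.5 × 4.7 = 965.85 lb at 5.75 ft from C.
Taking moments about C: D_y·8.4 − (205.5·4.7)·5.75 − 200·5.2 − 2950·7.9 − 18550 = 0 → D_y = 48448.6375/8.4 = 5767.69 ≈ 5768 lb.
ΣF_y = 0: C_y + 5767.69 − 205.5·4.7 − 200 − 2950 = 0 → C_y = -1652 lb.
ΣF_x = 0: no horizontal applied forces, so C_x = 0.

C_x = 0, C_y = -1652 lb, D_y = 5768 lb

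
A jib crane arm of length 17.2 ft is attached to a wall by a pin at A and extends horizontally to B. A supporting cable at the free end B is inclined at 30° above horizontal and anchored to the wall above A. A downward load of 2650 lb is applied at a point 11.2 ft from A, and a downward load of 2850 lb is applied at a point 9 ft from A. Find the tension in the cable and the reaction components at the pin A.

T = 6434 lb, A_x = 5572 lb, A_y = 2283 lb

ΣM about A: T·sin30°·17.2 − 2650·11.2 − 2850·9 = 0 → T = 55330/(17.2·0.5) = 6433.72 ≈ 6434 lb.
ΣF_x = 0: A_x − T·cos30° = 0 → A_x = 6433.72 × 0.866025 = 5572 lb.
ΣF_y = 0: A_y + T·sin30° − 2650 − 2850 = 0 → A_y = 5500 − 6433.72 × 0.5 = 2283 lb.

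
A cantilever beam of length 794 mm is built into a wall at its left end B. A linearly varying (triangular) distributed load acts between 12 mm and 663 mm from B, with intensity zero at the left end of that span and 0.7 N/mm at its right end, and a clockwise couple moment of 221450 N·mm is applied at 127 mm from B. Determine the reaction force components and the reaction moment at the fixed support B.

B_x = 0, B_y = 227.8 N, M_B = 323100 N·mm

Resultant of the triangular load: ½ × 0.7 × 651 = 227.85 N, acting at 446 mm from B (one-third of the span from the peak).
ΣF_x = 0: B_x = 0.
ΣF_y = 0: B_y − ½·0.7·651 = 0 → B_y = 227.8 N.
ΣM about B: M_B − (½·0.7·651)·446 − 221450 = 0 → M_B = 323100 N·mm.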